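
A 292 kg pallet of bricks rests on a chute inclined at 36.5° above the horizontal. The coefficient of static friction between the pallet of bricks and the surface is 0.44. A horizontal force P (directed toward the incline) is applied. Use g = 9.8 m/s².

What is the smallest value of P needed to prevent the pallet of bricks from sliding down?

P_min ≈ 648 N

The pallet of bricks tends to slide down (tan θ > μ_s), so at the point of impending slip friction acts up-slope at its limit: f = μ_s N.
Perpendicular to the incline: N = m g cos θ + P sin θ.
Along the incline: P cos θ + μ_s N = m g sin θ, i.e. P cos θ + μ_s (m g cos θ + P sin θ) = m g sin θ.
Solving, P (cos θ + μ_s sin θ) = m g (sin θ − μ_s cos θ), so P = 2860×0.2411/1.066 = 648 N.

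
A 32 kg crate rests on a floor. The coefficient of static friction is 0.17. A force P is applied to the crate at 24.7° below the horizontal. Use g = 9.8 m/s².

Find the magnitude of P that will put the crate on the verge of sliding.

P ≈ 63.7 N

N = m g + P sin α (the push presses the crate into the floor).
At impending slip, P cos α = μ_s N = μ_s (m g + P sin α).
Solving: P (cos α − μ_s sin α) = μ_s m g → P = 0.17×314/(cos 24.7° − 0.17 sin 24.7°) = 53.3/0.8375 = 63.7 N.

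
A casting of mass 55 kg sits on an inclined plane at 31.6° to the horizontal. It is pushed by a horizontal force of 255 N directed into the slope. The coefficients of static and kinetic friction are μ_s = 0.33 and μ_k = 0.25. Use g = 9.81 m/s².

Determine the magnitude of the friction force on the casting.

f ≈ 65.5 N (up the incline)

The horizontal push has a component P sin θ into the surface, so N = m g cos θ + P sin θ = 459.5 + 133.6 = 593.2 N.
Along the incline, the net driving force (taking up-slope positive) is P cos θ − m g sin θ = 217.2 − 282.7 = -65.53 N, so equilibrium requires friction f = 65.53 N (up-slope).
Maximum static friction: μ_s N = 0.33 × 593.2 = 195.7 N.
|f_req| = 65.53 ≤ 195.7 N → the casting is in equilibrium; friction equals the required value.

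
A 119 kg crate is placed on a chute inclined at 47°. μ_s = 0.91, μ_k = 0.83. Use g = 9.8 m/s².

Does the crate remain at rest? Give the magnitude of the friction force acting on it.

N = m g cos θ = 795 N.
Down-slope weight component: m g sin θ = 853 N.
μ_s N = 724 N.
853 > 724 N, so it slides; kinetic friction f = μ_k N = 0.83×795 = 660 N.

f ≈ 660 N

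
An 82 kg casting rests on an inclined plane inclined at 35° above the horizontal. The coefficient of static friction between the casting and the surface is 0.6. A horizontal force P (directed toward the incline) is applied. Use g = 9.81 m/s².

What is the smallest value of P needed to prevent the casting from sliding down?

P_min ≈ 56.8 N

The casting tends to slide down (tan θ > μ_s), so at the point of impending slip friction acts up-slope at its limit: f = μ_s N.
Perpendicular to the incline: N = m g cos θ + P sin θ.
Along the incline: P cos θ + μ_s N = m g sin θ, i.e. P cos θ + μ_s (m g cos θ + P sin θ) = m g sin θ.
Solving, P (cos θ + μ_s sin θ) = m g (sin θ − μ_s cos θ), so P = 804×0.08209/1.163 = 56.8 N.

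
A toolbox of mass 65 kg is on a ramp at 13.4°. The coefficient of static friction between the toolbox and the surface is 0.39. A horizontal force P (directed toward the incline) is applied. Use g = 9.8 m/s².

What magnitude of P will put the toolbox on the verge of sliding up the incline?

P ≈ 441 N

At impending motion up the slope, friction acts down-slope at its limit: f = μ_s N.
Perpendicular to the incline: N = m g cos θ + P sin θ.
Along the incline: P cos θ = m g sin θ + μ_s N = m g sin θ + μ_s (m g cos θ + P sin θ).
Solving, P (cos θ − μ_s sin θ) = m g (sin θ + μ_s cos θ), so P = 65×9.8×(sin 13.4° + 0.39 cos 13.4°)/(cos 13.4° − 0.39 sin 13.4°) = 637×0.6111/0.8824 = 441 N.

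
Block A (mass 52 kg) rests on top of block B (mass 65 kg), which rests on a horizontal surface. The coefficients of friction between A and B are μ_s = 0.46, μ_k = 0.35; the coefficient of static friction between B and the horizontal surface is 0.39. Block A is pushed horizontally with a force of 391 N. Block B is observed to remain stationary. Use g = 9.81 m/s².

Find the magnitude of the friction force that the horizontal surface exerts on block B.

f ≈ 179 N

Between the blocks, N₁ = m_A g = 510.1 N.
So the A–B interface can sustain at most μ_s N₁ = 234.7 N of static friction.
Since P = 391 N > 234.7 N, A slides on B; the A–B friction is kinetic: f₁ = μ_k N₁ = 0.35×510.1 = 179 N.
By Newton's third law B feels 179 N forward from A. With B stationary, the floor's static friction on B balances it: f₂ = 179 N (well within μ_s(m_A+m_B)g = 447.6 N).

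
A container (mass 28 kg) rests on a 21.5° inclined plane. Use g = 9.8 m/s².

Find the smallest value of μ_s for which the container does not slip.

μ_s,min ≈ 0.394

At the slip threshold m g sin θ = μ_s m g cos θ, so μ_s,min = tan θ.
μ_s,min = tan 21.5° = 0.394.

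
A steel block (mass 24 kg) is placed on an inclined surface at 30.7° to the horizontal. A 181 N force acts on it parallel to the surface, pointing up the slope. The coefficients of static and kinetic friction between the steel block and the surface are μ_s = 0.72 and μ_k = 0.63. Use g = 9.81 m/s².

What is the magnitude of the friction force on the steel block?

Perpendicular to the surface, N = m g cos θ = 24·9.81·cos 30.7° = 202.4 N.
For equilibrium along the incline the friction force must supply f = m g sin θ − P = 120.2 − 181 = -60.8 N (positive meaning up-slope).
Maximum static friction available: μ_s N = 0.72 × 202.4 = 145.8 N.
Since |-60.8| ≤ 145.8 N, the steel block remains in static equilibrium and friction takes exactly the required value.

f ≈ 60.8 N (down the incline)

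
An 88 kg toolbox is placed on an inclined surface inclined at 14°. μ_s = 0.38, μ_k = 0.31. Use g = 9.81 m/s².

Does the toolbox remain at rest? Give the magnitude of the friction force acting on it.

f ≈ 209 N

N = m g cos θ = 838 N.
Down-slope weight component: m g sin θ = 209 N.
μ_s N = 318 N.
209 ≤ 318 N, so it stays put; friction = 209 N.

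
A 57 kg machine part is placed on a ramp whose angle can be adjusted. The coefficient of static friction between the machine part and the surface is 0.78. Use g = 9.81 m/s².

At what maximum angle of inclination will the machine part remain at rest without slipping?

θ_max ≈ 38°

At the slip threshold, m g sin θ = μ_s · m g cos θ, so tan θ = μ_s.
θ_max = arctan(0.78) = 38°.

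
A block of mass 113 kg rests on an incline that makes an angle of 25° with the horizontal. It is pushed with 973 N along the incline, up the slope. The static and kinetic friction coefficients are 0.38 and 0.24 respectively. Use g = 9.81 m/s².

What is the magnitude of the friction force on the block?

f ≈ 241 N (down the incline)

Normal force: N = m g cos θ = 113 × 9.81 × cos 25° = 1005 N.
The friction needed for equilibrium is m g sin θ − P = 468.5 − 973 = -504.5 N, measured positive up-slope.
Static friction can supply at most μ_s N = 381.8 N.
Since |-504.5| > 381.8 N, static friction cannot hold it; the block slides up the incline and kinetic friction applies: f = μ_k N = 0.24 × 1005 = 241 N.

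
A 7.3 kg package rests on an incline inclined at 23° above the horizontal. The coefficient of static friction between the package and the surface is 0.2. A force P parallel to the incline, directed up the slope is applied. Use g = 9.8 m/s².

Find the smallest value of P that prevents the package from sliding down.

P_min ≈ 14.8 N

The package tends to slide down (tan θ > μ_s), so at the point of impending slip friction acts up-slope at its limit: f = μ_s N.
P is parallel to the surface, so N = m g cos θ = 65.9 N.
Along the incline: P + μ_s N = m g sin θ, so P = 28 − 0.2×65.9 = 14.8 N.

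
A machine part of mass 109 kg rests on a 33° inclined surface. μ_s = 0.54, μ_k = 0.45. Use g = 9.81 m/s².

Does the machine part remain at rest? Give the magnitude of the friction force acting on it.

N = m g cos θ = 897 N.
Down-slope weight component: m g sin θ = 582 N.
μ_s N = 484 N.
582 > 484 N, so it slides; kinetic friction f = μ_k N = 0.45×897 = 404 N.

f ≈ 404 N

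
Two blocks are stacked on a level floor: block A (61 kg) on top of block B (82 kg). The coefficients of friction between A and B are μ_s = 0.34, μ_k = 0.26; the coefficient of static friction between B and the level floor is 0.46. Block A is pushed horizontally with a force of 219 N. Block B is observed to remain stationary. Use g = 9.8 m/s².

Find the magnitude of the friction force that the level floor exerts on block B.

f ≈ 155 N

Between the blocks, N₁ = m_A g = 597.8 N.
So the A–B interface can sustain at most μ_s N₁ = 203.3 N of static friction.
P = 219 N exceeds that limit, so A slips over B and the interface friction becomes kinetic: f₁ = μ_k N₁ = 0.26×597.8 = 155 N.
By Newton's third law B feels 155 N forward from A. With B stationary, the floor's static friction on B balances it: f₂ = 155 N (well within μ_s(m_A+m_B)g = 644.6 N).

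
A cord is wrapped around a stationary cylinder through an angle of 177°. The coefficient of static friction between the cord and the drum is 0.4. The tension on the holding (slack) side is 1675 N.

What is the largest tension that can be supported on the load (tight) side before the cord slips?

T_max ≈ 5760 N

At impending slip the capstan equation gives T₂/T₁ = e^{μβ} with β in radians.
β = 177° × π/180 = 3.089 rad.
e^{μβ} = e^{0.4×3.089} = 3.441.
T₂ = T₁ · e^{μβ} = 1675 × 3.441 = 5760 N.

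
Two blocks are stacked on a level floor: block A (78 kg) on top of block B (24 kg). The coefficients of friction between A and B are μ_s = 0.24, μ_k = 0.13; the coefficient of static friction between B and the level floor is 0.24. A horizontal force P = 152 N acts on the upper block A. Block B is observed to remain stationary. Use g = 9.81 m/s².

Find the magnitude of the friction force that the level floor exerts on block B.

Between the blocks, N₁ = m_A g = 765.2 N.
Maximum static friction on A from B: μ_s N₁ = 0.24×765.2 = 183.6 N.
Since P = 152 N ≤ 183.6 N, A does not slip on B; friction on A equals P = 152 N.
By Newton's third law B feels 152 N forward from A. With B stationary, the floor's static friction on B balances it: f₂ = 152 N (well within μ_s(m_A+m_B)g = 240.1 N).

f ≈ 152 N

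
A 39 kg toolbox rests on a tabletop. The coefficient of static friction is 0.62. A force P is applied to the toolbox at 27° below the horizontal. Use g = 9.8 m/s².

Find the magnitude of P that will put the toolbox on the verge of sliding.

P ≈ 389 N

N = m g + P sin α (the push presses the toolbox into the tabletop).
At impending slip, P cos α = μ_s N = μ_s (m g + P sin α).
Solving: P (cos α − μ_s sin α) = μ_s m g → P = 0.62×382/(cos 27° − 0.62 sin 27°) = 237/0.6095 = 389 N.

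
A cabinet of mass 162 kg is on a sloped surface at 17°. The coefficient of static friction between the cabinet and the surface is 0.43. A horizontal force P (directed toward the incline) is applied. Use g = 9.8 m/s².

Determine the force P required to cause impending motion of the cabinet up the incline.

P ≈ 1340 N

At impending motion up the slope, friction acts down-slope at its limit: f = μ_s N.
Perpendicular to the incline: N = m g cos θ + P sin θ.
Along the incline: P cos θ = m g sin θ + μ_s N = m g sin θ + μ_s (m g cos θ + P sin θ).
Solving, P (cos θ − μ_s sin θ) = m g (sin θ + μ_s cos θ), so P = 162×9.8×(sin 17° + 0.43 cos 17°)/(cos 17° − 0.43 sin 17°) = 1590×0.7036/0.8306 = 1340 N.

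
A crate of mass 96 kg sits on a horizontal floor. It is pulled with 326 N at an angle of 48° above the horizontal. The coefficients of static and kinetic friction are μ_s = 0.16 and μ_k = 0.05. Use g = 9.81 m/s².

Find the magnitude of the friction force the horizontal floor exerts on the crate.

f ≈ 35 N

The vertical component of P reduces the normal force: N = m g − P sin α = 941.8 − 242.3 = 699.5 N.
For equilibrium, f = P cos α = 326×cos 48° = 218.1 N.
The static-friction limit is μ_s N = 111.9 N.
The required friction exceeds μ_s N, so the crate moves and f = μ_k N = 35 N.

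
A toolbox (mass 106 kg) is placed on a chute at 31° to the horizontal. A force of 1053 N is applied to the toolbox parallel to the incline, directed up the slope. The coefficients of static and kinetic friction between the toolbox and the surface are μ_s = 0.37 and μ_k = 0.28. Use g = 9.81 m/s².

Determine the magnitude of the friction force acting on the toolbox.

f ≈ 250 N (down the incline)

Normal force: N = m g cos θ = 106 × 9.81 × cos 31° = 891.3 N.
The friction needed for equilibrium is m g sin θ − P = 535.6 − 1053 = -517.4 N, measured positive up-slope.
Static friction can supply at most μ_s N = 329.8 N.
|-517.4| exceeds 329.8 N, so the toolbox slips up-slope; friction is kinetic, f = μ_k N = 0.28×891.3 = 250 N.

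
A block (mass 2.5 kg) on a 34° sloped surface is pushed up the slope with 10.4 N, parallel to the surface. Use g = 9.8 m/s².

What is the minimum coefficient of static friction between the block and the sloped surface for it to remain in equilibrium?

μ_s,min ≈ 0.162

N = m g cos θ = 20.31 N.
Friction must make up the shortfall along the incline: f = m g sin θ − P = 13.7 − 10.4 = 3.3 N.
At the threshold f = μ_s N, so μ_s,min = 3.3/20.31 = 0.162.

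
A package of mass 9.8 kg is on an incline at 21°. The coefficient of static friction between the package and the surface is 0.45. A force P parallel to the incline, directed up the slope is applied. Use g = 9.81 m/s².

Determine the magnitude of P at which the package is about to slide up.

At impending motion up the slope, friction acts down-slope at its limit: f = μ_s N.
P is parallel to the surface, so N = m g cos θ = 89.8 N.
Along the incline: P = m g sin θ + μ_s N = 34.5 + 0.45×89.8 = 74.8 N.

P ≈ 74.8 N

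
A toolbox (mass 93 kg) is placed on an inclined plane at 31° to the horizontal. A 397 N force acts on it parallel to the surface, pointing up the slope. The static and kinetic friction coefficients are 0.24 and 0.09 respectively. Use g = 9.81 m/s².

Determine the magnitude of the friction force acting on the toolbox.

f ≈ 72.9 N (up the incline)

Perpendicular to the surface, N = m g cos θ = 93·9.81·cos 31° = 782 N.
Parallel to the incline, ΣF = 0 gives f = m g sin θ − P = 469.9 − 397 = 72.88 N (up-slope positive).
The static-friction ceiling is μ_s N = 0.24 × 782 = 187.7 N.
Since |72.88| ≤ 187.7 N, no slip — friction simply equals what equilibrium demands.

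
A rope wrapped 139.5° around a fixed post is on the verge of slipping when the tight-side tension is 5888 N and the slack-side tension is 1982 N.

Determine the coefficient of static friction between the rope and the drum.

T₂/T₁ = e^{μβ} → μ = ln(T₂/T₁)/β.
β = 139.5° = 2.435 rad.
μ = ln(5888/1982)/2.435 = ln(2.971)/2.435 = 0.447.

μ ≈ 0.447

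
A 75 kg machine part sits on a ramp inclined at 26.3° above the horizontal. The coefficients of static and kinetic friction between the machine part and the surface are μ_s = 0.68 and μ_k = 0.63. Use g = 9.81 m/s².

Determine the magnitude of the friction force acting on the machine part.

Perpendicular to the surface, N = m g cos θ = 75·9.81·cos 26.3° = 659.6 N.
For equilibrium along the incline, friction must balance the weight component: f = m g sin θ = 326 N up the slope.
Static friction can supply at most μ_s N = 448.5 N.
Since |326| ≤ 448.5 N, static friction is sufficient; f equals the required value, not μ_s N.

f ≈ 326 N (up the incline)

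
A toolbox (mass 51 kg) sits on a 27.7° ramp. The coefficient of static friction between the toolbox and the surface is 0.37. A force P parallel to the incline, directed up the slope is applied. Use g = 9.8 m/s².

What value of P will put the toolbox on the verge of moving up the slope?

At impending motion up the slope, friction acts down-slope at its limit: f = μ_s N.
P is parallel to the surface, so N = m g cos θ = 443 N.
Along the incline: P = m g sin θ + μ_s N = 232 + 0.37×443 = 396 N.

P ≈ 396 N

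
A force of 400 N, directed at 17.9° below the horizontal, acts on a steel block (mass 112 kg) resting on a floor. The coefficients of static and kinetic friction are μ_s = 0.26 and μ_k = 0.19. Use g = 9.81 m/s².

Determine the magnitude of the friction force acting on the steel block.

N = m g + P sin α = 1099 + 400×sin 17.9° = 1222 N.
Horizontally, friction must balance P cos α = 380.6 N.
The static-friction limit is μ_s N = 317.6 N.
The required friction exceeds μ_s N, so the steel block moves and f = μ_k N = 232 N.

f ≈ 232 N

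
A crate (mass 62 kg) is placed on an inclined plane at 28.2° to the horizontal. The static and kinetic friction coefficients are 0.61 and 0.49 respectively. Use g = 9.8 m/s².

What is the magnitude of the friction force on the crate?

f ≈ 287 N (up the incline)

Perpendicular to the surface, N = m g cos θ = 62·9.8·cos 28.2° = 535.5 N.
Along the slope the weight component is m g sin θ = 287.1 N; friction must supply exactly this, acting up-slope.
Static friction can supply at most μ_s N = 326.6 N.
Since |287.1| ≤ 326.6 N, the crate remains in static equilibrium and friction takes exactly the required value.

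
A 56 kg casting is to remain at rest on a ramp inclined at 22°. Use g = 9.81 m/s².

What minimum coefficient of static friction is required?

μ_s,min ≈ 0.404

At the slip threshold m g sin θ = μ_s m g cos θ, so μ_s,min = tan θ.
μ_s,min = tan 22° = 0.404.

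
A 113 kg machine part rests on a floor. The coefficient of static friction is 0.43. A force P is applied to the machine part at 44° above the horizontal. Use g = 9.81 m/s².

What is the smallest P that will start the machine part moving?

N = m g − P sin α (the pull lifts the machine part).
At impending slip, P cos α = μ_s N = μ_s (m g − P sin α).
Solving: P (cos α + μ_s sin α) = μ_s m g → P = 0.43×1110/(cos 44° + 0.43 sin 44°) = 477/1.018 = 468 N.

P ≈ 468 N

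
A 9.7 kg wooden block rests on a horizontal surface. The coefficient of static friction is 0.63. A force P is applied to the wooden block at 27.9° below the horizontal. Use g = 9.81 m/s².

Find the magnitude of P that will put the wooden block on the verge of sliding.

N = m g + P sin α (the push presses the wooden block into the horizontal surface).
At impending slip, P cos α = μ_s N = μ_s (m g + P sin α).
Solving: P (cos α − μ_s sin α) = μ_s m g → P = 0.63×95.2/(cos 27.9° − 0.63 sin 27.9°) = 59.9/0.589 = 102 N.

P ≈ 102 N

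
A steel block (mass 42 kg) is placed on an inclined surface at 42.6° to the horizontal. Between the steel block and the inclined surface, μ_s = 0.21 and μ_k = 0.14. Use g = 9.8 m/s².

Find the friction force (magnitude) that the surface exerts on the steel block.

Perpendicular to the surface, N = m g cos θ = 42·9.8·cos 42.6° = 303 N.
Along the slope the weight component is m g sin θ = 278.6 N; friction must supply exactly this, acting up-slope.
Static friction can supply at most μ_s N = 63.63 N.
|278.6| exceeds 63.63 N, so the steel block slips down-slope; friction is kinetic, f = μ_k N = 0.14×303 = 42.4 N.

f ≈ 42.4 N (up the incline)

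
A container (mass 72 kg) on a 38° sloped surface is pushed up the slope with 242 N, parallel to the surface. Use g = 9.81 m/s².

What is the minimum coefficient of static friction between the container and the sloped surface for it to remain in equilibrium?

N = m g cos θ = 556.6 N.
Friction must make up the shortfall along the incline: f = m g sin θ − P = 434.9 − 242 = 192.9 N.
At the threshold f = μ_s N, so μ_s,min = 192.9/556.6 = 0.346.

μ_s,min ≈ 0.346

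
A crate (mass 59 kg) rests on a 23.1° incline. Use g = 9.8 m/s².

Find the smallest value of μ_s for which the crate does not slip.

At the slip threshold m g sin θ = μ_s m g cos θ, so μ_s,min = tan θ.
μ_s,min = tan 23.1° = 0.427.

μ_s,min ≈ 0.427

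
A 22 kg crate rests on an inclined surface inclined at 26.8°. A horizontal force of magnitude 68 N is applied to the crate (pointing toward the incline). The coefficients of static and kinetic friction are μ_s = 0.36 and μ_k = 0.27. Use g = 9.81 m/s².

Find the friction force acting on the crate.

f ≈ 36.6 N (up the incline)

Resolve perpendicular to the incline: N = m g cos θ + P sin θ = 22×9.81×cos 26.8° + 68×sin 26.8° = 223.3 N.
Parallel to the incline: P cos θ − m g sin θ = 60.7 − 97.31 = -36.61 N; the friction needed to balance this is 36.61 N acting up the slope.
The limit of static friction is μ_s N = 80.39 N.
|f_req| = 36.61 ≤ 80.39 N → the crate is in equilibrium; friction equals the required value.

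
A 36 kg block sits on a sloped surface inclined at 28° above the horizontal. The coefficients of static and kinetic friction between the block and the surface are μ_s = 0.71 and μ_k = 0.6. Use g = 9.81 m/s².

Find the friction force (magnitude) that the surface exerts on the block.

f ≈ 166 N (up the incline)

Normal force: N = m g cos θ = 36 × 9.81 × cos 28° = 311.8 N.
For equilibrium along the incline, friction must balance the weight component: f = m g sin θ = 165.8 N up the slope.
The static-friction ceiling is μ_s N = 0.71 × 311.8 = 221.4 N.
Since |165.8| ≤ 221.4 N, static friction is sufficient; f equals the required value, not μ_s N.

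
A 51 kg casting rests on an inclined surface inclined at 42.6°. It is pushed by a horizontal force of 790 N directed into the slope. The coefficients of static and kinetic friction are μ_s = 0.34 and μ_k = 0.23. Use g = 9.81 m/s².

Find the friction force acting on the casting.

f ≈ 243 N (down the incline)

Resolve perpendicular to the incline: N = m g cos θ + P sin θ = 51×9.81×cos 42.6° + 790×sin 42.6° = 903 N.
Parallel to the incline: P cos θ − m g sin θ = 581.5 − 338.6 = 242.9 N; the friction needed to balance this is 242.9 N acting down the slope.
The limit of static friction is μ_s N = 307 N.
|f_req| = 242.9 ≤ 307 N → the casting is in equilibrium; friction equals the required value.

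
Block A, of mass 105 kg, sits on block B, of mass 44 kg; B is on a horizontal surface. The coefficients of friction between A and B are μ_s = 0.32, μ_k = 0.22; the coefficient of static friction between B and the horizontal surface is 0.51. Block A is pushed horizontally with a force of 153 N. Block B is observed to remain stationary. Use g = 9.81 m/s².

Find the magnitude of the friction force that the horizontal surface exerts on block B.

f ≈ 153 N

Normal force at the A–B interface: N₁ = m_A g = 1030 N.
Maximum static friction on A from B: μ_s N₁ = 0.32×1030 = 329.6 N.
Since P = 153 N ≤ 329.6 N, A does not slip on B; friction on A equals P = 153 N.
By Newton's third law B feels 153 N forward from A. With B stationary, the floor's static friction on B balances it: f₂ = 153 N (well within μ_s(m_A+m_B)g = 745.5 N).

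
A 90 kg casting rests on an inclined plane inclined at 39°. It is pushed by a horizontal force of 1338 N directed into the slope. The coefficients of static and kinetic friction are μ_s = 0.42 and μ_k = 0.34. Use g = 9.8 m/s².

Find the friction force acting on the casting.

Resolve perpendicular to the incline: N = m g cos θ + P sin θ = 90×9.8×cos 39° + 1338×sin 39° = 1527 N.
Parallel to the incline: P cos θ − m g sin θ = 1040 − 555.1 = 484.8 N; the friction needed to balance this is 484.8 N acting down the slope.
Maximum static friction: μ_s N = 0.42 × 1527 = 641.5 N.
|f_req| = 484.8 ≤ 641.5 N → the casting is in equilibrium; friction equals the required value.

f ≈ 485 N (down the incline)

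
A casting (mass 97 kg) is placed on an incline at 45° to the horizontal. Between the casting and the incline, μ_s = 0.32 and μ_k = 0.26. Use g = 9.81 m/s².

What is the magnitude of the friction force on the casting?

f ≈ 175 N (up the incline)

The normal reaction is N = m g cos θ = 672.9 N.
For equilibrium along the incline, friction must balance the weight component: f = m g sin θ = 672.9 N up the slope.
Static friction can supply at most μ_s N = 215.3 N.
|672.9| exceeds 215.3 N, so the casting slips down-slope; friction is kinetic, f = μ_k N = 0.26×672.9 = 175 N.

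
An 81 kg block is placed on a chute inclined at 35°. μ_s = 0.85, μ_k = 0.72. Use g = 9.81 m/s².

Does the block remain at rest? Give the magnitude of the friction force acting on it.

f ≈ 456 N

N = m g cos θ = 651 N.
Down-slope weight component: m g sin θ = 456 N.
μ_s N = 553 N.
456 ≤ 553 N, so it stays put; friction = 456 N.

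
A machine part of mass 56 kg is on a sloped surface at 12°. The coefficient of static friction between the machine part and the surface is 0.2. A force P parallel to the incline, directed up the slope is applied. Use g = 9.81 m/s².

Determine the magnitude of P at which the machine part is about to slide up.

P ≈ 222 N

At impending motion up the slope, friction acts down-slope at its limit: f = μ_s N.
P is parallel to the surface, so N = m g cos θ = 537 N.
Along the incline: P = m g sin θ + μ_s N = 114 + 0.2×537 = 222 N.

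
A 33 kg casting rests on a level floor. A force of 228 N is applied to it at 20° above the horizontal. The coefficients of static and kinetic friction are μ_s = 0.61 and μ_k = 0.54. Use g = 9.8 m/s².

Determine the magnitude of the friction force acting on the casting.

f ≈ 133 N

N = m g − P sin α = 323.4 − 228×sin 20° = 245.4 N.
For equilibrium, f = P cos α = 228×cos 20° = 214.2 N.
The static-friction limit is μ_s N = 149.7 N.
214.2 > 149.7 N → the casting slides; f = μ_k N = 0.54×245.4 = 133 N.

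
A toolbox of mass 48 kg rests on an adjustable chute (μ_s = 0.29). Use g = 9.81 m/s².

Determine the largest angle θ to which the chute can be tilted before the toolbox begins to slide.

θ_max ≈ 16.2°

At the slip threshold, m g sin θ = μ_s · m g cos θ, so tan θ = μ_s.
θ_max = arctan(0.29) = 16.2°.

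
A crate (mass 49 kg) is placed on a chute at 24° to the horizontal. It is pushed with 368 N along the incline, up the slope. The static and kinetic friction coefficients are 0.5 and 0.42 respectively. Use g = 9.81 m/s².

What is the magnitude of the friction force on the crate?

Normal force: N = m g cos θ = 49 × 9.81 × cos 24° = 439.1 N.
For equilibrium along the incline the friction force must supply f = m g sin θ − P = 195.5 − 368 = -172.5 N (positive meaning up-slope).
Maximum static friction available: μ_s N = 0.5 × 439.1 = 219.6 N.
Since |-172.5| ≤ 219.6 N, static friction is sufficient; f equals the required value, not μ_s N.

f ≈ 172 N (down the incline)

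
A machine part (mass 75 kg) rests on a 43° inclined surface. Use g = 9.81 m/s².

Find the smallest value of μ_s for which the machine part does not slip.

At the slip threshold m g sin θ = μ_s m g cos θ, so μ_s,min = tan θ.
μ_s,min = tan 43° = 0.933.

μ_s,min ≈ 0.933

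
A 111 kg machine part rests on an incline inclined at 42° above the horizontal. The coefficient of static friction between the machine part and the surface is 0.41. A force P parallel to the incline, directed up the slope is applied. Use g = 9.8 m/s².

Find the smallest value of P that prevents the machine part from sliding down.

P_min ≈ 396 N

The machine part tends to slide down (tan θ > μ_s), so at the point of impending slip friction acts up-slope at its limit: f = μ_s N.
P is parallel to the surface, so N = m g cos θ = 808 N.
Along the incline: P + μ_s N = m g sin θ, so P = 728 − 0.41×808 = 396 N.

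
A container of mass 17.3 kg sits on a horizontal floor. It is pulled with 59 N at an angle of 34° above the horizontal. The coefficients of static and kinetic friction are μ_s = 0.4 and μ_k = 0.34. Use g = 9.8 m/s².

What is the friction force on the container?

f ≈ 48.9 N

N = m g − P sin α = 169.5 − 59×sin 34° = 136.5 N.
For equilibrium, f = P cos α = 59×cos 34° = 48.91 N.
μ_s N = 0.4 × 136.5 = 54.62 N.
Since 48.91 N does not exceed the limit, the container stays at rest and f = 48.9 N.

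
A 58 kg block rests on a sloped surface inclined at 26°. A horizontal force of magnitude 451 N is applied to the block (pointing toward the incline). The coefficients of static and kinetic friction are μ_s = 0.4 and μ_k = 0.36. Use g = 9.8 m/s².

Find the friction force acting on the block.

f ≈ 156 N (down the incline)

Normal direction: N = m g cos θ + P sin θ = 708.6 N.
Along the incline, the net driving force (taking up-slope positive) is P cos θ − m g sin θ = 405.4 − 249.2 = 156.2 N, so equilibrium requires friction f = -156.2 N (down-slope).
Maximum static friction: μ_s N = 0.4 × 708.6 = 283.4 N.
Since 156.2 N is within the 283.4 N limit, the block stays put and friction is exactly 156 N.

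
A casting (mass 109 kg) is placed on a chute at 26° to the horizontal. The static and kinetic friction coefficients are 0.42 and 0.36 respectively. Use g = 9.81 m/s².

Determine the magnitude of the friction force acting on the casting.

Perpendicular to the surface, N = m g cos θ = 109·9.81·cos 26° = 961.1 N.
For equilibrium along the incline, friction must balance the weight component: f = m g sin θ = 468.7 N up the slope.
The static-friction ceiling is μ_s N = 0.42 × 961.1 = 403.7 N.
|468.7| exceeds 403.7 N, so the casting slips down-slope; friction is kinetic, f = μ_k N = 0.36×961.1 = 346 N.

f ≈ 346 N (up the incline)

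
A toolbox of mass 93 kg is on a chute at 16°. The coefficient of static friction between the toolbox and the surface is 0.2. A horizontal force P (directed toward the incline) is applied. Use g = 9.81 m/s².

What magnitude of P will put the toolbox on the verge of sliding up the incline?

P ≈ 471 N

At impending motion up the slope, friction acts down-slope at its limit: f = μ_s N.
Perpendicular to the incline: N = m g cos θ + P sin θ.
Along the incline: P cos θ = m g sin θ + μ_s N = m g sin θ + μ_s (m g cos θ + P sin θ).
Solving, P (cos θ − μ_s sin θ) = m g (sin θ + μ_s cos θ), so P = 93×9.81×(sin 16° + 0.2 cos 16°)/(cos 16° − 0.2 sin 16°) = 912×0.4679/0.9061 = 471 N.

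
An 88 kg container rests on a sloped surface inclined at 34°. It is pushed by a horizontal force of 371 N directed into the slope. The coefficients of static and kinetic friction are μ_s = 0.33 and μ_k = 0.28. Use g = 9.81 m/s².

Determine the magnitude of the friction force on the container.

f ≈ 175 N (up the incline)

Normal direction: N = m g cos θ + P sin θ = 923.2 N.
Parallel to the incline: P cos θ − m g sin θ = 307.6 − 482.7 = -175.2 N; the friction needed to balance this is 175.2 N acting up the slope.
The limit of static friction is μ_s N = 304.6 N.
Since 175.2 N is within the 304.6 N limit, the container stays put and friction is exactly 175 N.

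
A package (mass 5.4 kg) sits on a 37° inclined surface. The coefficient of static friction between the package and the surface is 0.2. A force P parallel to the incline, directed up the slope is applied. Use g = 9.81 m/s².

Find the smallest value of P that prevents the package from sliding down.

The package tends to slide down (tan θ > μ_s), so at the point of impending slip friction acts up-slope at its limit: f = μ_s N.
P is parallel to the surface, so N = m g cos θ = 42.3 N.
Along the incline: P + μ_s N = m g sin θ, so P = 31.9 − 0.2×42.3 = 23.4 N.

P_min ≈ 23.4 N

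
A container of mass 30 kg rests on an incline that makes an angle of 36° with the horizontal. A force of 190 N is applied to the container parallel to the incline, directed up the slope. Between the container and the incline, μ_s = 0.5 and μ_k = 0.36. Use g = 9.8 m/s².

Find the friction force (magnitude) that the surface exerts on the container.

Normal force: N = m g cos θ = 30 × 9.8 × cos 36° = 237.9 N.
For equilibrium along the incline the friction force must supply f = m g sin θ − P = 172.8 − 190 = -17.19 N (positive meaning up-slope).
Maximum static friction available: μ_s N = 0.5 × 237.9 = 118.9 N.
Since |-17.19| ≤ 118.9 N, the container remains in static equilibrium and friction takes exactly the required value.

f ≈ 17.2 N (down the incline)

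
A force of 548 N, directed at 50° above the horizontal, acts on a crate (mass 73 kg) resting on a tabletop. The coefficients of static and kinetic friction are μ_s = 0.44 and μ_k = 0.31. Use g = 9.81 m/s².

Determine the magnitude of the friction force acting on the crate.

f ≈ 91.9 N

Vertical equilibrium gives N = m g − P sin α = 296.3 N.
Horizontally, friction must balance P cos α = 352.2 N.
μ_s N = 0.44 × 296.3 = 130.4 N.
352.2 > 130.4 N → the crate slides; f = μ_k N = 0.31×296.3 = 91.9 N.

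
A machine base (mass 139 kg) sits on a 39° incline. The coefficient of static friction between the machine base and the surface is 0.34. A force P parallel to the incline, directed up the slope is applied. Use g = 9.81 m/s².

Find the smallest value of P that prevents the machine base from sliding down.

P_min ≈ 498 N

The machine base tends to slide down (tan θ > μ_s), so at the point of impending slip friction acts up-slope at its limit: f = μ_s N.
P is parallel to the surface, so N = m g cos θ = 1060 N.
Along the incline: P + μ_s N = m g sin θ, so P = 858 − 0.34×1060 = 498 N.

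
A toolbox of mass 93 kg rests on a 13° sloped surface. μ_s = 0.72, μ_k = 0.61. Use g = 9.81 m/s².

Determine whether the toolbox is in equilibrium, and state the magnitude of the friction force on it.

f ≈ 205 N

N = m g cos θ = 889 N.
Down-slope weight component: m g sin θ = 205 N.
μ_s N = 640 N.
205 ≤ 640 N, so it stays put; friction = 205 N.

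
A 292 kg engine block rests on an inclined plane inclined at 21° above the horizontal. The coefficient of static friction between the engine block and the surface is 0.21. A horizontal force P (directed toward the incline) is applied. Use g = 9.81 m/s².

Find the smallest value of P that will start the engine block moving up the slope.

At impending motion up the slope, friction acts down-slope at its limit: f = μ_s N.
Perpendicular to the incline: N = m g cos θ + P sin θ.
Along the incline: P cos θ = m g sin θ + μ_s N = m g sin θ + μ_s (m g cos θ + P sin θ).
Solving, P (cos θ − μ_s sin θ) = m g (sin θ + μ_s cos θ), so P = 292×9.81×(sin 21° + 0.21 cos 21°)/(cos 21° − 0.21 sin 21°) = 2860×0.5544/0.8583 = 1850 N.

P ≈ 1850 N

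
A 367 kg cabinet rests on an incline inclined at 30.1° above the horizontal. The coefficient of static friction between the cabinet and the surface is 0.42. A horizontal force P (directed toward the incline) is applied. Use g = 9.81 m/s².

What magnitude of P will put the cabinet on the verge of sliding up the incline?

At impending motion up the slope, friction acts down-slope at its limit: f = μ_s N.
Perpendicular to the incline: N = m g cos θ + P sin θ.
Along the incline: P cos θ = m g sin θ + μ_s N = m g sin θ + μ_s (m g cos θ + P sin θ).
Solving, P (cos θ − μ_s sin θ) = m g (sin θ + μ_s cos θ), so P = 367×9.81×(sin 30.1° + 0.42 cos 30.1°)/(cos 30.1° − 0.42 sin 30.1°) = 3600×0.8649/0.6545 = 4760 N.

P ≈ 4760 N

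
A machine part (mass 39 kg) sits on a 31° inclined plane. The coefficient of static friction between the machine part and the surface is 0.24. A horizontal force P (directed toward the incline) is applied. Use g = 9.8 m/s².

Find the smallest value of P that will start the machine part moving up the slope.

P ≈ 376 N

At impending motion up the slope, friction acts down-slope at its limit: f = μ_s N.
Perpendicular to the incline: N = m g cos θ + P sin θ.
Along the incline: P cos θ = m g sin θ + μ_s N = m g sin θ + μ_s (m g cos θ + P sin θ).
Solving, P (cos θ − μ_s sin θ) = m g (sin θ + μ_s cos θ), so P = 39×9.8×(sin 31° + 0.24 cos 31°)/(cos 31° − 0.24 sin 31°) = 382×0.7208/0.7336 = 376 N.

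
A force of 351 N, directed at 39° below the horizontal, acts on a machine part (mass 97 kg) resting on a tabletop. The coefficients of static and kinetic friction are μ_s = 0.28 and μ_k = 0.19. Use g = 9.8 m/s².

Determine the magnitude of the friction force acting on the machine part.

f ≈ 273 N

Vertical equilibrium gives N = m g + P sin α = 1171 N.
For equilibrium, f = P cos α = 351×cos 39° = 272.8 N.
The static-friction limit is μ_s N = 328 N.
272.8 ≤ 328 N → static; friction equals the required 273 N.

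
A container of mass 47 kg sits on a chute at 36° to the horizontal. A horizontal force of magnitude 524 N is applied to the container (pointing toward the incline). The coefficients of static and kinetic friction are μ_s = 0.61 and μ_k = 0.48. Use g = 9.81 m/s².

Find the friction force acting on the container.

f ≈ 153 N (down the incline)

The horizontal push has a component P sin θ into the surface, so N = m g cos θ + P sin θ = 373 + 308 = 681 N.
Along the incline, the net driving force (taking up-slope positive) is P cos θ − m g sin θ = 423.9 − 271 = 152.9 N, so equilibrium requires friction f = -152.9 N (down-slope).
The limit of static friction is μ_s N = 415.4 N.
|f_req| = 152.9 ≤ 415.4 N → the container is in equilibrium; friction equals the required value.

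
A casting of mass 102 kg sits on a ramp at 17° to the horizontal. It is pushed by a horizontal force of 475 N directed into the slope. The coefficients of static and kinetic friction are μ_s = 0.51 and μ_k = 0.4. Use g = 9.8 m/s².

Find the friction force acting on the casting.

Resolve perpendicular to the incline: N = m g cos θ + P sin θ = 102×9.8×cos 17° + 475×sin 17° = 1095 N.
Parallel to the incline: P cos θ − m g sin θ = 454.2 − 292.3 = 162 N; the friction needed to balance this is 162 N acting down the slope.
Maximum static friction: μ_s N = 0.51 × 1095 = 558.3 N.
|f_req| = 162 ≤ 558.3 N → the casting is in equilibrium; friction equals the required value.

f ≈ 162 N (down the incline)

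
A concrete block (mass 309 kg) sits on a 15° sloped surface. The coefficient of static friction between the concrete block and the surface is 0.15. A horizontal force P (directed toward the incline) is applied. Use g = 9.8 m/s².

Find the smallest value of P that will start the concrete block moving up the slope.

P ≈ 1320 N

At impending motion up the slope, friction acts down-slope at its limit: f = μ_s N.
Perpendicular to the incline: N = m g cos θ + P sin θ.
Along the incline: P cos θ = m g sin θ + μ_s N = m g sin θ + μ_s (m g cos θ + P sin θ).
Solving, P (cos θ − μ_s sin θ) = m g (sin θ + μ_s cos θ), so P = 309×9.8×(sin 15° + 0.15 cos 15°)/(cos 15° − 0.15 sin 15°) = 3030×0.4037/0.9271 = 1320 N.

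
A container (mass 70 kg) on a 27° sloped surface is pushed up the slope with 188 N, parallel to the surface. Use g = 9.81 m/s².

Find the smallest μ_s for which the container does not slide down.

μ_s,min ≈ 0.202

N = m g cos θ = 611.9 N.
Friction must make up the shortfall along the incline: f = m g sin θ − P = 311.8 − 188 = 123.8 N.
At the threshold f = μ_s N, so μ_s,min = 123.8/611.9 = 0.202.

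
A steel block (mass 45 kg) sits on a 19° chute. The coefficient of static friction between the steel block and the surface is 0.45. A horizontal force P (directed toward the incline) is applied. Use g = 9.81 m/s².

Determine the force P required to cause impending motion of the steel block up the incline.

At impending motion up the slope, friction acts down-slope at its limit: f = μ_s N.
Perpendicular to the incline: N = m g cos θ + P sin θ.
Along the incline: P cos θ = m g sin θ + μ_s N = m g sin θ + μ_s (m g cos θ + P sin θ).
Solving, P (cos θ − μ_s sin θ) = m g (sin θ + μ_s cos θ), so P = 45×9.81×(sin 19° + 0.45 cos 19°)/(cos 19° − 0.45 sin 19°) = 441×0.7511/0.799 = 415 N.

P ≈ 415 N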